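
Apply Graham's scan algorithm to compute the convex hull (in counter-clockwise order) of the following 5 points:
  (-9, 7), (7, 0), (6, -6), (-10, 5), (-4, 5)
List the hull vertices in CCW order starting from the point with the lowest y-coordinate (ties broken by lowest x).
Hull (CCW) = [(6, -6), (7, 0), (-4, 5), (-9, 7), (-10, 5)]

Graham scan procedure:
  1. Find the pivot p₀ = point with lowest y (tie → lowest x): (6, -6).
  2. Sort the remaining points by polar angle around p₀.
  3. Walk through sorted points, maintaining a stack; pop the top while the last three entries make a non-left turn (cross product ≤ 0).
  4. Final stack is the convex hull in CCW order: (6, -6), (7, 0), (-4, 5), (-9, 7), (-10, 5).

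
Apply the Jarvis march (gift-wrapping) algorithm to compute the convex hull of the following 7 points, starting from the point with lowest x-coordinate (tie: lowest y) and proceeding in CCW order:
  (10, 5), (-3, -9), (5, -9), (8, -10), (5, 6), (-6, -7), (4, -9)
Hull (CCW) = [(-6, -7), (-3, -9), (8, -10), (10, 5), (5, 6)]

Jarvis march: at each step, from the current hull vertex p, select the next vertex q as the point such that every other point lies strictly to the left of (or on) the directed line p → q. (Equivalently: for every other point r, the cross product (q − p) × (r − p) ≥ 0.)
Starting point (lowest x, tie lowest y): (-6, -7). Wrap until returning to start. Resulting hull: (-6, -7), (-3, -9), (8, -10), (10, 5), (5, 6).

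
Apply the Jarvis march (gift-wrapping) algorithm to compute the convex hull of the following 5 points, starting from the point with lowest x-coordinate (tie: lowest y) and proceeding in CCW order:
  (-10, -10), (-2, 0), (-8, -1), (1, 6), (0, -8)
Hull (CCW) = [(-10, -10), (0, -8), (1, 6), (-8, -1)]

Jarvis march: at each step, from the current hull vertex p, select the next vertex q as the point such that every other point lies strictly to the left of (or on) the directed line p → q. (Equivalently: for every other point r, the cross product (q − p) × (r − p) ≥ 0.)
Starting point (lowest x, tie lowest y): (-10, -10). Wrap until returning to start. Resulting hull: (-10, -10), (0, -8), (1, 6), (-8, -1).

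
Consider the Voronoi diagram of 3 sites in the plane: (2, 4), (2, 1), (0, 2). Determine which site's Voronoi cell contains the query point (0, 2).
Nearest site = (0, 2)

The Voronoi cell of site s contains exactly those query points closer to s than to any other site. Compute squared distances from q = (0, 2) to each site:
  (0 − 0)² + (2 − 2)² = 0
  (2 − 0)² + (1 − 2)² = 5
  (2 − 0)² + (4 − 2)² = 8
Minimum is attained by (0, 2), so q lies in its Voronoi cell.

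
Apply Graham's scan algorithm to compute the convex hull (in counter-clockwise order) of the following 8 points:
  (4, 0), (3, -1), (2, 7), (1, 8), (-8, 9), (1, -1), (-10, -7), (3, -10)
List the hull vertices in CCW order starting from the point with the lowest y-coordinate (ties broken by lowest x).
Hull (CCW) = [(3, -10), (4, 0), (2, 7), (1, 8), (-8, 9), (-10, -7)]

Graham scan procedure:
  1. Find the pivot p₀ = point with lowest y (tie → lowest x): (3, -10).
  2. Sort the remaining points by polar angle around p₀.
  3. Walk through sorted points, maintaining a stack; pop the top while the last three entries make a non-left turn (cross product ≤ 0).
  4. Final stack is the convex hull in CCW order: (3, -10), (4, 0), (2, 7), (1, 8), (-8, 9), (-10, -7).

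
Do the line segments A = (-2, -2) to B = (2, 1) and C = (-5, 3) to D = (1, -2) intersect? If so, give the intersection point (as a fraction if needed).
Yes; intersection at (-8/19, -31/38) (t = 15/38 on AB, s = 29/38 on CD)

Parametrize AB as A + t(B − A) = (-2 + 4 t, -2 + 3 t) and CD as C + s(D − C) = (-5 + 6 s, 3 + -5 s). Solve the linear system for (t, s). Determinant = 38 ≠ 0, so a unique intersection of the containing lines exists. Solution: t = 15/38, s = 29/38 — both in [0, 1], so the segments cross. Intersection point: (-8/19, -31/38).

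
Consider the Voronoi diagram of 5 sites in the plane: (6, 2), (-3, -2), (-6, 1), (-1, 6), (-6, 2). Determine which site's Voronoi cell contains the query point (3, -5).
Nearest site = (-3, -2)

The Voronoi cell of site s contains exactly those query points closer to s than to any other site. Compute squared distances from q = (3, -5) to each site:
  (-3 − 3)² + (-2 − -5)² = 45
  (6 − 3)² + (2 − -5)² = 58
  (-6 − 3)² + (1 − -5)² = 117
  (-6 − 3)² + (2 − -5)² = 130
  (-1 − 3)² + (6 − -5)² = 137
Minimum is attained by (-3, -2), so q lies in its Voronoi cell.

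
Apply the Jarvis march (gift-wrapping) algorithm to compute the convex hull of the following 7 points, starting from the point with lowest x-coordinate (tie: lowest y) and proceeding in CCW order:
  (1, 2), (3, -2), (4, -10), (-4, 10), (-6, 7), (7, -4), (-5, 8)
Hull (CCW) = [(-6, 7), (4, -10), (7, -4), (-4, 10)]

Jarvis march: at each step, from the current hull vertex p, select the next vertex q as the point such that every other point lies strictly to the left of (or on) the directed line p → q. (Equivalently: for every other point r, the cross product (q − p) × (r − p) ≥ 0.)
Starting point (lowest x, tie lowest y): (-6, 7). Wrap until returning to start. Resulting hull: (-6, 7), (4, -10), (7, -4), (-4, 10).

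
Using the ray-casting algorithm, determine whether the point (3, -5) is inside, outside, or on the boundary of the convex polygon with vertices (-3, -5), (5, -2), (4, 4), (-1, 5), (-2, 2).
The point (3, -5) lies strictly outside the polygon

Cast a horizontal ray to the right from the query point and count how many polygon edges it crosses (each edge strictly once or zero times, handled with the usual half-open convention). 
Parity of crossings → even ⇒ outside.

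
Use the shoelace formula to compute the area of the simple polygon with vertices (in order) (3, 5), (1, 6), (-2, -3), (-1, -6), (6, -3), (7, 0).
Area = 63

Shoelace formula: Area = (1/2) |Σ_i (x_i · y_{i+1} − x_{i+1} · y_i)| (indices mod n). Compute each cross term:
  (3)(6) − (1)(5) = 13
  (1)(-3) − (-2)(6) = 9
  (-2)(-6) − (-1)(-3) = 9
  (-1)(-3) − (6)(-6) = 39
  (6)(0) − (7)(-3) = 21
  (7)(5) − (3)(0) = 35
Sum = 126, so (signed) Area = 126/2 = 63, |Area| = 63.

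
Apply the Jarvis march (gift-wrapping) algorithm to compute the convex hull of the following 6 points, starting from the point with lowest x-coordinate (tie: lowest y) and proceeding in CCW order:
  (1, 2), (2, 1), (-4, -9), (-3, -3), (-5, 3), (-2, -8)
Hull (CCW) = [(-5, 3), (-4, -9), (-2, -8), (2, 1), (1, 2)]

Jarvis march: at each step, from the current hull vertex p, select the next vertex q as the point such that every other point lies strictly to the left of (or on) the directed line p → q. (Equivalently: for every other point r, the cross product (q − p) × (r − p) ≥ 0.)
Starting point (lowest x, tie lowest y): (-5, 3). Wrap until returning to start. Resulting hull: (-5, 3), (-4, -9), (-2, -8), (2, 1), (1, 2).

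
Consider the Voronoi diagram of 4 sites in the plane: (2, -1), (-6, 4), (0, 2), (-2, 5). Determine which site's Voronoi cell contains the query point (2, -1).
Nearest site = (2, -1)

The Voronoi cell of site s contains exactly those query points closer to s than to any other site. Compute squared distances from q = (2, -1) to each site:
  (2 − 2)² + (-1 − -1)² = 0
  (0 − 2)² + (2 − -1)² = 13
  (-2 − 2)² + (5 − -1)² = 52
  (-6 − 2)² + (4 − -1)² = 89
Minimum is attained by (2, -1), so q lies in its Voronoi cell.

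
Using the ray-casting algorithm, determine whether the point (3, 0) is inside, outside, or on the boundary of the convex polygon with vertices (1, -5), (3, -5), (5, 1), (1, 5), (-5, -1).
The point (3, 0) lies strictly inside the polygon

Cast a horizontal ray to the right from the query point and count how many polygon edges it crosses (each edge strictly once or zero times, handled with the usual half-open convention). 
Parity of crossings → odd ⇒ inside.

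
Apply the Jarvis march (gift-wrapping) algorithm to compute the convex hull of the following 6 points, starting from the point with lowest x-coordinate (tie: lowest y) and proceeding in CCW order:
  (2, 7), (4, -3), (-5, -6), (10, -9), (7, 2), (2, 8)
Hull (CCW) = [(-5, -6), (10, -9), (7, 2), (2, 8)]

Jarvis march: at each step, from the current hull vertex p, select the next vertex q as the point such that every other point lies strictly to the left of (or on) the directed line p → q. (Equivalently: for every other point r, the cross product (q − p) × (r − p) ≥ 0.)
Starting point (lowest x, tie lowest y): (-5, -6). Wrap until returning to start. Resulting hull: (-5, -6), (10, -9), (7, 2), (2, 8).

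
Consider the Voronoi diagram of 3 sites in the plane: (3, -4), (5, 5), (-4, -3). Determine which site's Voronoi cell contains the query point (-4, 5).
Nearest site = (-4, -3)

The Voronoi cell of site s contains exactly those query points closer to s than to any other site. Compute squared distances from q = (-4, 5) to each site:
  (-4 − -4)² + (-3 − 5)² = 64
  (5 − -4)² + (5 − 5)² = 81
  (3 − -4)² + (-4 − 5)² = 130
Minimum is attained by (-4, -3), so q lies in its Voronoi cell.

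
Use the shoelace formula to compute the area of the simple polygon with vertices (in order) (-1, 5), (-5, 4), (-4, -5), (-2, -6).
Area = 30

Shoelace formula: Area = (1/2) |Σ_i (x_i · y_{i+1} − x_{i+1} · y_i)| (indices mod n). Compute each cross term:
  (-1)(4) − (-5)(5) = 21
  (-5)(-5) − (-4)(4) = 41
  (-4)(-6) − (-2)(-5) = 14
  (-2)(5) − (-1)(-6) = -16
Sum = 60, so (signed) Area = 60/2 = 30, |Area| = 30.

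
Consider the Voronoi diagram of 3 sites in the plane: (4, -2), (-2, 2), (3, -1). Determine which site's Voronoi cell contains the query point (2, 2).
Nearest site = (3, -1)

The Voronoi cell of site s contains exactly those query points closer to s than to any other site. Compute squared distances from q = (2, 2) to each site:
  (3 − 2)² + (-1 − 2)² = 10
  (-2 − 2)² + (2 − 2)² = 16
  (4 − 2)² + (-2 − 2)² = 20
Minimum is attained by (3, -1), so q lies in its Voronoi cell.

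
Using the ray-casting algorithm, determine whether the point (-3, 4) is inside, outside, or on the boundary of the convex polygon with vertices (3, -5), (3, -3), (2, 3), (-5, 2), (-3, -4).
The point (-3, 4) lies strictly outside the polygon

Cast a horizontal ray to the right from the query point and count how many polygon edges it crosses (each edge strictly once or zero times, handled with the usual half-open convention). 
Parity of crossings → even ⇒ outside.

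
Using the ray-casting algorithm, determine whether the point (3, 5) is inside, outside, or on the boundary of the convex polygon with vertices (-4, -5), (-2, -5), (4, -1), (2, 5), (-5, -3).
The point (3, 5) lies strictly outside the polygon

Cast a horizontal ray to the right from the query point and count how many polygon edges it crosses (each edge strictly once or zero times, handled with the usual half-open convention). 
Parity of crossings → even ⇒ outside.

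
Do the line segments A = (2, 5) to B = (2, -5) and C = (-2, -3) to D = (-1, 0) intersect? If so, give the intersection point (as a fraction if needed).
No (intersection of containing lines falls outside at least one segment)

Parametrize and solve: t = -2/5, s = 4. At least one of these is outside [0, 1], so the segments do not intersect.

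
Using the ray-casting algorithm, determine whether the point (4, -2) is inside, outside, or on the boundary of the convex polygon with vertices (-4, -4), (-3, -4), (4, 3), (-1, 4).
The point (4, -2) lies strictly outside the polygon

Cast a horizontal ray to the right from the query point and count how many polygon edges it crosses (each edge strictly once or zero times, handled with the usual half-open convention). 
Parity of crossings → even ⇒ outside.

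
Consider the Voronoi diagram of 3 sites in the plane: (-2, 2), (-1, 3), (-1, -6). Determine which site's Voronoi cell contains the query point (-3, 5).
Nearest site = (-1, 3)

The Voronoi cell of site s contains exactly those query points closer to s than to any other site. Compute squared distances from q = (-3, 5) to each site:
  (-1 − -3)² + (3 − 5)² = 8
  (-2 − -3)² + (2 − 5)² = 10
  (-1 − -3)² + (-6 − 5)² = 125
Minimum is attained by (-1, 3), so q lies in its Voronoi cell.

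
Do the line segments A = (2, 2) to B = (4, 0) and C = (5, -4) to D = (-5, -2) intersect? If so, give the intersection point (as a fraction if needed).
No (intersection of containing lines falls outside at least one segment)

Parametrize and solve: t = 27/8, s = -3/8. At least one of these is outside [0, 1], so the segments do not intersect.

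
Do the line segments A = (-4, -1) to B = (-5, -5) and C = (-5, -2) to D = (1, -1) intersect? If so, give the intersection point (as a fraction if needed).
Yes; intersection at (-97/23, -43/23) (t = 5/23 on AB, s = 3/23 on CD)

Parametrize AB as A + t(B − A) = (-4 + -1 t, -1 + -4 t) and CD as C + s(D − C) = (-5 + 6 s, -2 + 1 s). Solve the linear system for (t, s). Determinant = -23 ≠ 0, so a unique intersection of the containing lines exists. Solution: t = 5/23, s = 3/23 — both in [0, 1], so the segments cross. Intersection point: (-97/23, -43/23).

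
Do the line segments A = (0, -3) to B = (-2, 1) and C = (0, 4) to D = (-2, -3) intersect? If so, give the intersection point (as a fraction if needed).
Yes; intersection at (-14/11, -5/11) (t = 7/11 on AB, s = 7/11 on CD)

Parametrize AB as A + t(B − A) = (0 + -2 t, -3 + 4 t) and CD as C + s(D − C) = (0 + -2 s, 4 + -7 s). Solve the linear system for (t, s). Determinant = -22 ≠ 0, so a unique intersection of the containing lines exists. Solution: t = 7/11, s = 7/11 — both in [0, 1], so the segments cross. Intersection point: (-14/11, -5/11).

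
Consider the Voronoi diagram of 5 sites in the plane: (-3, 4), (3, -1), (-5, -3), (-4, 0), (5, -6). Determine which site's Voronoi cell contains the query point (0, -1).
Nearest site = (3, -1)

The Voronoi cell of site s contains exactly those query points closer to s than to any other site. Compute squared distances from q = (0, -1) to each site:
  (3 − 0)² + (-1 − -1)² = 9
  (-4 − 0)² + (0 − -1)² = 17
  (-5 − 0)² + (-3 − -1)² = 29
  (-3 − 0)² + (4 − -1)² = 34
  (5 − 0)² + (-6 − -1)² = 50
Minimum is attained by (3, -1), so q lies in its Voronoi cell.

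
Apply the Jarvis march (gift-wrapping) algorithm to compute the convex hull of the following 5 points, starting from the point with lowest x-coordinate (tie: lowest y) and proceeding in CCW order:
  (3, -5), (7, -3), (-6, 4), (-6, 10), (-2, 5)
Hull (CCW) = [(-6, 4), (3, -5), (7, -3), (-6, 10)]

Jarvis march: at each step, from the current hull vertex p, select the next vertex q as the point such that every other point lies strictly to the left of (or on) the directed line p → q. (Equivalently: for every other point r, the cross product (q − p) × (r − p) ≥ 0.)
Starting point (lowest x, tie lowest y): (-6, 4). Wrap until returning to start. Resulting hull: (-6, 4), (3, -5), (7, -3), (-6, 10).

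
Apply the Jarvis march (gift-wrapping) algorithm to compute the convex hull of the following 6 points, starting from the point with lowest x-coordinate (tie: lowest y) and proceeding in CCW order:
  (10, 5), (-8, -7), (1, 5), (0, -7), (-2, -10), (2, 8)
Hull (CCW) = [(-8, -7), (-2, -10), (10, 5), (2, 8)]

Jarvis march: at each step, from the current hull vertex p, select the next vertex q as the point such that every other point lies strictly to the left of (or on) the directed line p → q. (Equivalently: for every other point r, the cross product (q − p) × (r − p) ≥ 0.)
Starting point (lowest x, tie lowest y): (-8, -7). Wrap until returning to start. Resulting hull: (-8, -7), (-2, -10), (10, 5), (2, 8).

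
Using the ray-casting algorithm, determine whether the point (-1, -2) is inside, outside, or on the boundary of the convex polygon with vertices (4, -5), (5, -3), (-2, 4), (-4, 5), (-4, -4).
The point (-1, -2) lies strictly inside the polygon

Cast a horizontal ray to the right from the query point and count how many polygon edges it crosses (each edge strictly once or zero times, handled with the usual half-open convention). 
Parity of crossings → odd ⇒ inside.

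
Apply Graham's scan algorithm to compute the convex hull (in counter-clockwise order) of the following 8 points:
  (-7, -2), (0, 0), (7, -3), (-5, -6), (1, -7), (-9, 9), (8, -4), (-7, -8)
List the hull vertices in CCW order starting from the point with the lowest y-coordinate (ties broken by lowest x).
Hull (CCW) = [(-7, -8), (1, -7), (8, -4), (7, -3), (-9, 9)]

Graham scan procedure:
  1. Find the pivot p₀ = point with lowest y (tie → lowest x): (-7, -8).
  2. Sort the remaining points by polar angle around p₀.
  3. Walk through sorted points, maintaining a stack; pop the top while the last three entries make a non-left turn (cross product ≤ 0).
  4. Final stack is the convex hull in CCW order: (-7, -8), (1, -7), (8, -4), (7, -3), (-9, 9).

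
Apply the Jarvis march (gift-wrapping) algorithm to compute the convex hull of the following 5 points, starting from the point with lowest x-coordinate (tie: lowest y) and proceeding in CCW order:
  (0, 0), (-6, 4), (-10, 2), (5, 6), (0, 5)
Hull (CCW) = [(-10, 2), (0, 0), (5, 6), (-6, 4)]

Jarvis march: at each step, from the current hull vertex p, select the next vertex q as the point such that every other point lies strictly to the left of (or on) the directed line p → q. (Equivalently: for every other point r, the cross product (q − p) × (r − p) ≥ 0.)
Starting point (lowest x, tie lowest y): (-10, 2). Wrap until returning to start. Resulting hull: (-10, 2), (0, 0), (5, 6), (-6, 4).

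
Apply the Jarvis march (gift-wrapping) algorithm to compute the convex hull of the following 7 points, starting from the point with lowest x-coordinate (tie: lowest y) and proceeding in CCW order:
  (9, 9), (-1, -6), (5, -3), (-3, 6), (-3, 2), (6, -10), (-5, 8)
Hull (CCW) = [(-5, 8), (-1, -6), (6, -10), (9, 9)]

Jarvis march: at each step, from the current hull vertex p, select the next vertex q as the point such that every other point lies strictly to the left of (or on) the directed line p → q. (Equivalently: for every other point r, the cross product (q − p) × (r − p) ≥ 0.)
Starting point (lowest x, tie lowest y): (-5, 8). Wrap until returning to start. Resulting hull: (-5, 8), (-1, -6), (6, -10), (9, 9).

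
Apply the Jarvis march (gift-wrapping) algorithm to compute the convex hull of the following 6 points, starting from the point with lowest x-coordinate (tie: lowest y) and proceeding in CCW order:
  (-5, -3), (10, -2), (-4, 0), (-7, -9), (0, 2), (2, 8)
Hull (CCW) = [(-7, -9), (10, -2), (2, 8), (-4, 0)]

Jarvis march: at each step, from the current hull vertex p, select the next vertex q as the point such that every other point lies strictly to the left of (or on) the directed line p → q. (Equivalently: for every other point r, the cross product (q − p) × (r − p) ≥ 0.)
Starting point (lowest x, tie lowest y): (-7, -9). Wrap until returning to start. Resulting hull: (-7, -9), (10, -2), (2, 8), (-4, 0).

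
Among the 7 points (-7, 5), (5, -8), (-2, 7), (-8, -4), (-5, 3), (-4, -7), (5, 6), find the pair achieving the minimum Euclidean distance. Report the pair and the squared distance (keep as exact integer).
Pair = ((-7, 5), (-5, 3)); squared distance = 8

Compute all C(7, 2) = 21 pairwise squared distances (x_i − x_j)² + (y_i − y_j)². The minimum is 8, attained by the pair ((-7, 5), (-5, 3)).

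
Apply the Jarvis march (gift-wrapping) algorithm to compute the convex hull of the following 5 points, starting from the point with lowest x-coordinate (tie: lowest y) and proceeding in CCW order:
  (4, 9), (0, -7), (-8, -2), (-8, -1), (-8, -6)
Hull (CCW) = [(-8, -6), (0, -7), (4, 9), (-8, -1)]

Jarvis march: at each step, from the current hull vertex p, select the next vertex q as the point such that every other point lies strictly to the left of (or on) the directed line p → q. (Equivalently: for every other point r, the cross product (q − p) × (r − p) ≥ 0.)
Starting point (lowest x, tie lowest y): (-8, -6). Wrap until returning to start. Resulting hull: (-8, -6), (0, -7), (4, 9), (-8, -1).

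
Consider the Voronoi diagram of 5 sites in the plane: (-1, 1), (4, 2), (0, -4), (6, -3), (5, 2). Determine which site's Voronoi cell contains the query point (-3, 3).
Nearest site = (-1, 1)

The Voronoi cell of site s contains exactly those query points closer to s than to any other site. Compute squared distances from q = (-3, 3) to each site:
  (-1 − -3)² + (1 − 3)² = 8
  (4 − -3)² + (2 − 3)² = 50
  (0 − -3)² + (-4 − 3)² = 58
  (5 − -3)² + (2 − 3)² = 65
  (6 − -3)² + (-3 − 3)² = 117
Minimum is attained by (-1, 1), so q lies in its Voronoi cell.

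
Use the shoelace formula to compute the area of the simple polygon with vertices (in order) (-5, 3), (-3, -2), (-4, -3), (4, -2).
Area = 21

Shoelace formula: Area = (1/2) |Σ_i (x_i · y_{i+1} − x_{i+1} · y_i)| (indices mod n). Compute each cross term:
  (-5)(-2) − (-3)(3) = 19
  (-3)(-3) − (-4)(-2) = 1
  (-4)(-2) − (4)(-3) = 20
  (4)(3) − (-5)(-2) = 2
Sum = 42, so (signed) Area = 42/2 = 21, |Area| = 21.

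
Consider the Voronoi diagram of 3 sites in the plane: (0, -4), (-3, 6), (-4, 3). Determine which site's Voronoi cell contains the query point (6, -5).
Nearest site = (0, -4)

The Voronoi cell of site s contains exactly those query points closer to s than to any other site. Compute squared distances from q = (6, -5) to each site:
  (0 − 6)² + (-4 − -5)² = 37
  (-4 − 6)² + (3 − -5)² = 164
  (-3 − 6)² + (6 − -5)² = 202
Minimum is attained by (0, -4), so q lies in its Voronoi cell.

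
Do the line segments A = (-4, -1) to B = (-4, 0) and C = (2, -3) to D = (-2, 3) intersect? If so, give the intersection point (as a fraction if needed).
No (intersection of containing lines falls outside at least one segment)

Parametrize and solve: t = 7, s = 3/2. At least one of these is outside [0, 1], so the segments do not intersect.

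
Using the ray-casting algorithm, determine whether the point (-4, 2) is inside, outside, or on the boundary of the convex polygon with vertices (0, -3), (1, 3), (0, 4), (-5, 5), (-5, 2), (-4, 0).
The point (-4, 2) lies strictly inside the polygon

Cast a horizontal ray to the right from the query point and count how many polygon edges it crosses (each edge strictly once or zero times, handled with the usual half-open convention). 
Parity of crossings → odd ⇒ inside.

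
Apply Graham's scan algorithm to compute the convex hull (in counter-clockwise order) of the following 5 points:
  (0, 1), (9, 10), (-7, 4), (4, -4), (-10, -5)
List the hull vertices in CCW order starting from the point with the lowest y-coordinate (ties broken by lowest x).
Hull (CCW) = [(-10, -5), (4, -4), (9, 10), (-7, 4)]

Graham scan procedure:
  1. Find the pivot p₀ = point with lowest y (tie → lowest x): (-10, -5).
  2. Sort the remaining points by polar angle around p₀.
  3. Walk through sorted points, maintaining a stack; pop the top while the last three entries make a non-left turn (cross product ≤ 0).
  4. Final stack is the convex hull in CCW order: (-10, -5), (4, -4), (9, 10), (-7, 4).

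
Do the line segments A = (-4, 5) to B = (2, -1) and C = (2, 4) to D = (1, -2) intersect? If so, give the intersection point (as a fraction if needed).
Yes; intersection at (9/7, -2/7) (t = 37/42 on AB, s = 5/7 on CD)

Parametrize AB as A + t(B − A) = (-4 + 6 t, 5 + -6 t) and CD as C + s(D − C) = (2 + -1 s, 4 + -6 s). Solve the linear system for (t, s). Determinant = 42 ≠ 0, so a unique intersection of the containing lines exists. Solution: t = 37/42, s = 5/7 — both in [0, 1], so the segments cross. Intersection point: (9/7, -2/7).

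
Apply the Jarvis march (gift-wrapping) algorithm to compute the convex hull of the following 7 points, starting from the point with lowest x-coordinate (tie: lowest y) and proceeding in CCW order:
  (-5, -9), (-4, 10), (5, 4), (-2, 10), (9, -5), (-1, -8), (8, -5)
Hull (CCW) = [(-5, -9), (-1, -8), (9, -5), (5, 4), (-2, 10), (-4, 10)]

Jarvis march: at each step, from the current hull vertex p, select the next vertex q as the point such that every other point lies strictly to the left of (or on) the directed line p → q. (Equivalently: for every other point r, the cross product (q − p) × (r − p) ≥ 0.)
Starting point (lowest x, tie lowest y): (-5, -9). Wrap until returning to start. Resulting hull: (-5, -9), (-1, -8), (9, -5), (5, 4), (-2, 10), (-4, 10).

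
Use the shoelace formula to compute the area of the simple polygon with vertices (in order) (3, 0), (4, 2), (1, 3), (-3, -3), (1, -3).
Area = 43/2

Shoelace formula: Area = (1/2) |Σ_i (x_i · y_{i+1} − x_{i+1} · y_i)| (indices mod n). Compute each cross term:
  (3)(2) − (4)(0) = 6
  (4)(3) − (1)(2) = 10
  (1)(-3) − (-3)(3) = 6
  (-3)(-3) − (1)(-3) = 12
  (1)(0) − (3)(-3) = 9
Sum = 43, so (signed) Area = 43/2 = 43/2, |Area| = 43/2.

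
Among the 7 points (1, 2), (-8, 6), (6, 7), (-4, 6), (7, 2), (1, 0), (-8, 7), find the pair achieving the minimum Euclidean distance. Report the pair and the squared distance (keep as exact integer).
Pair = ((-8, 6), (-8, 7)); squared distance = 1

Compute all C(7, 2) = 21 pairwise squared distances (x_i − x_j)² + (y_i − y_j)². The minimum is 1, attained by the pair ((-8, 6), (-8, 7)).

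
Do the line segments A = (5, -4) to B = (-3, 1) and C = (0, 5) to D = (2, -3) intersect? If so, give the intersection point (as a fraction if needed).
Yes; intersection at (47/27, -53/27) (t = 11/27 on AB, s = 47/54 on CD)

Parametrize AB as A + t(B − A) = (5 + -8 t, -4 + 5 t) and CD as C + s(D − C) = (0 + 2 s, 5 + -8 s). Solve the linear system for (t, s). Determinant = -54 ≠ 0, so a unique intersection of the containing lines exists. Solution: t = 11/27, s = 47/54 — both in [0, 1], so the segments cross. Intersection point: (47/27, -53/27).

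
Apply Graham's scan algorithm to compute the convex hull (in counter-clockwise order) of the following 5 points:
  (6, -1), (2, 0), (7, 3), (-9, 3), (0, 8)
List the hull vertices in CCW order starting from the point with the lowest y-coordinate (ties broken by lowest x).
Hull (CCW) = [(6, -1), (7, 3), (0, 8), (-9, 3), (2, 0)]

Graham scan procedure:
  1. Find the pivot p₀ = point with lowest y (tie → lowest x): (6, -1).
  2. Sort the remaining points by polar angle around p₀.
  3. Walk through sorted points, maintaining a stack; pop the top while the last three entries make a non-left turn (cross product ≤ 0).
  4. Final stack is the convex hull in CCW order: (6, -1), (7, 3), (0, 8), (-9, 3), (2, 0).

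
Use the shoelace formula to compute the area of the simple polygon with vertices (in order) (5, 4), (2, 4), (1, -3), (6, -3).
Area = 28

Shoelace formula: Area = (1/2) |Σ_i (x_i · y_{i+1} − x_{i+1} · y_i)| (indices mod n). Compute each cross term:
  (5)(4) − (2)(4) = 12
  (2)(-3) − (1)(4) = -10
  (1)(-3) − (6)(-3) = 15
  (6)(4) − (5)(-3) = 39
Sum = 56, so (signed) Area = 56/2 = 28, |Area| = 28.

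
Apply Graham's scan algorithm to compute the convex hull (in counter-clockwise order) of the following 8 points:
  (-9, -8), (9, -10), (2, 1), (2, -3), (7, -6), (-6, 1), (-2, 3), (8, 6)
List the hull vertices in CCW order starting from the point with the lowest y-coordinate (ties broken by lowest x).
Hull (CCW) = [(9, -10), (8, 6), (-2, 3), (-6, 1), (-9, -8)]

Graham scan procedure:
  1. Find the pivot p₀ = point with lowest y (tie → lowest x): (9, -10).
  2. Sort the remaining points by polar angle around p₀.
  3. Walk through sorted points, maintaining a stack; pop the top while the last three entries make a non-left turn (cross product ≤ 0).
  4. Final stack is the convex hull in CCW order: (9, -10), (8, 6), (-2, 3), (-6, 1), (-9, -8).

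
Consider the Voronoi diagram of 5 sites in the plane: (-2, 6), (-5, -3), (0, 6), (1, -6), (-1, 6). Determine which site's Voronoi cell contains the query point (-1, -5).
Nearest site = (1, -6)

The Voronoi cell of site s contains exactly those query points closer to s than to any other site. Compute squared distances from q = (-1, -5) to each site:
  (1 − -1)² + (-6 − -5)² = 5
  (-5 − -1)² + (-3 − -5)² = 20
  (-1 − -1)² + (6 − -5)² = 121
  (-2 − -1)² + (6 − -5)² = 122
  (0 − -1)² + (6 − -5)² = 122
Minimum is attained by (1, -6), so q lies in its Voronoi cell.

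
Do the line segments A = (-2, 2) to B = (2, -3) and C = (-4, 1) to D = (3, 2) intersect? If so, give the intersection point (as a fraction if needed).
Yes; intersection at (-58/39, 53/39) (t = 5/39 on AB, s = 14/39 on CD)

Parametrize AB as A + t(B − A) = (-2 + 4 t, 2 + -5 t) and CD as C + s(D − C) = (-4 + 7 s, 1 + 1 s). Solve the linear system for (t, s). Determinant = -39 ≠ 0, so a unique intersection of the containing lines exists. Solution: t = 5/39, s = 14/39 — both in [0, 1], so the segments cross. Intersection point: (-58/39, 53/39).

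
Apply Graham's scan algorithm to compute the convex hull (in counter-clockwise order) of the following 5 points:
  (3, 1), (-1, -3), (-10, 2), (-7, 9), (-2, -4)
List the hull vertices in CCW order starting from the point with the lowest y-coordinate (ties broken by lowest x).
Hull (CCW) = [(-2, -4), (3, 1), (-7, 9), (-10, 2)]

Graham scan procedure:
  1. Find the pivot p₀ = point with lowest y (tie → lowest x): (-2, -4).
  2. Sort the remaining points by polar angle around p₀.
  3. Walk through sorted points, maintaining a stack; pop the top while the last three entries make a non-left turn (cross product ≤ 0).
  4. Final stack is the convex hull in CCW order: (-2, -4), (3, 1), (-7, 9), (-10, 2).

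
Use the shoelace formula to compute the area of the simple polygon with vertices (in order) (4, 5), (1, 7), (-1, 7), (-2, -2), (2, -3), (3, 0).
Area = 87/2

Shoelace formula: Area = (1/2) |Σ_i (x_i · y_{i+1} − x_{i+1} · y_i)| (indices mod n). Compute each cross term:
  (4)(7) − (1)(5) = 23
  (1)(7) − (-1)(7) = 14
  (-1)(-2) − (-2)(7) = 16
  (-2)(-3) − (2)(-2) = 10
  (2)(0) − (3)(-3) = 9
  (3)(5) − (4)(0) = 15
Sum = 87, so (signed) Area = 87/2 = 87/2, |Area| = 87/2.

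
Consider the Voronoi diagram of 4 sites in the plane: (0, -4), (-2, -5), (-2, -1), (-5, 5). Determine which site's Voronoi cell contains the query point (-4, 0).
Nearest site = (-2, -1)

The Voronoi cell of site s contains exactly those query points closer to s than to any other site. Compute squared distances from q = (-4, 0) to each site:
  (-2 − -4)² + (-1 − 0)² = 5
  (-5 − -4)² + (5 − 0)² = 26
  (-2 − -4)² + (-5 − 0)² = 29
  (0 − -4)² + (-4 − 0)² = 32
Minimum is attained by (-2, -1), so q lies in its Voronoi cell.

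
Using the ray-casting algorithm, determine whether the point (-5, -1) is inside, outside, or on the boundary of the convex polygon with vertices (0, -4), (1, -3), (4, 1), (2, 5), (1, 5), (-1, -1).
The point (-5, -1) lies strictly outside the polygon

Cast a horizontal ray to the right from the query point and count how many polygon edges it crosses (each edge strictly once or zero times, handled with the usual half-open convention). 
Parity of crossings → even ⇒ outside.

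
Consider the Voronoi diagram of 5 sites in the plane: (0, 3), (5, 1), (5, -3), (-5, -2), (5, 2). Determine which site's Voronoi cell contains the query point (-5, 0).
Nearest site = (-5, -2)

The Voronoi cell of site s contains exactly those query points closer to s than to any other site. Compute squared distances from q = (-5, 0) to each site:
  (-5 − -5)² + (-2 − 0)² = 4
  (0 − -5)² + (3 − 0)² = 34
  (5 − -5)² + (1 − 0)² = 101
  (5 − -5)² + (2 − 0)² = 104
  (5 − -5)² + (-3 − 0)² = 109
Minimum is attained by (-5, -2), so q lies in its Voronoi cell.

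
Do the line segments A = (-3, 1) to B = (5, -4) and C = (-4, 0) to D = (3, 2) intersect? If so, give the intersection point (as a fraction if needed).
Yes; intersection at (-113/51, 26/51) (t = 5/51 on AB, s = 13/51 on CD)

Parametrize AB as A + t(B − A) = (-3 + 8 t, 1 + -5 t) and CD as C + s(D − C) = (-4 + 7 s, 0 + 2 s). Solve the linear system for (t, s). Determinant = -51 ≠ 0, so a unique intersection of the containing lines exists. Solution: t = 5/51, s = 13/51 — both in [0, 1], so the segments cross. Intersection point: (-113/51, 26/51).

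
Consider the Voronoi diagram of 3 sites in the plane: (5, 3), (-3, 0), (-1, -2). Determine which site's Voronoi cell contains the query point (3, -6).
Nearest site = (-1, -2)

The Voronoi cell of site s contains exactly those query points closer to s than to any other site. Compute squared distances from q = (3, -6) to each site:
  (-1 − 3)² + (-2 − -6)² = 32
  (-3 − 3)² + (0 − -6)² = 72
  (5 − 3)² + (3 − -6)² = 85
Minimum is attained by (-1, -2), so q lies in its Voronoi cell.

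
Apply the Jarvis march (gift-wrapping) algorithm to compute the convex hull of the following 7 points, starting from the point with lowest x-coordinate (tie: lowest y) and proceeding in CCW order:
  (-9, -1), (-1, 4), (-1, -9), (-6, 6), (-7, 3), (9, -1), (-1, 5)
Hull (CCW) = [(-9, -1), (-1, -9), (9, -1), (-1, 5), (-6, 6)]

Jarvis march: at each step, from the current hull vertex p, select the next vertex q as the point such that every other point lies strictly to the left of (or on) the directed line p → q. (Equivalently: for every other point r, the cross product (q − p) × (r − p) ≥ 0.)
Starting point (lowest x, tie lowest y): (-9, -1). Wrap until returning to start. Resulting hull: (-9, -1), (-1, -9), (9, -1), (-1, 5), (-6, 6).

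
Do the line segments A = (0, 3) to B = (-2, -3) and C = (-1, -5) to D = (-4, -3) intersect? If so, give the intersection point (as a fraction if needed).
No (intersection of containing lines falls outside at least one segment)

Parametrize and solve: t = 13/11, s = 5/11. At least one of these is outside [0, 1], so the segments do not intersect.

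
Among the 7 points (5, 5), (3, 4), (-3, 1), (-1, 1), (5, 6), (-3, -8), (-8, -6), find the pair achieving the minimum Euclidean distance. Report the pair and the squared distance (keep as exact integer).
Pair = ((5, 5), (5, 6)); squared distance = 1

Compute all C(7, 2) = 21 pairwise squared distances (x_i − x_j)² + (y_i − y_j)². The minimum is 1, attained by the pair ((5, 5), (5, 6)).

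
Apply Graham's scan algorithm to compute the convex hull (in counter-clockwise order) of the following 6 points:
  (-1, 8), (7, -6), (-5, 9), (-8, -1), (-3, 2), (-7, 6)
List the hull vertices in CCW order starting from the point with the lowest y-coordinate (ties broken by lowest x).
Hull (CCW) = [(7, -6), (-1, 8), (-5, 9), (-7, 6), (-8, -1)]

Graham scan procedure:
  1. Find the pivot p₀ = point with lowest y (tie → lowest x): (7, -6).
  2. Sort the remaining points by polar angle around p₀.
  3. Walk through sorted points, maintaining a stack; pop the top while the last three entries make a non-left turn (cross product ≤ 0).
  4. Final stack is the convex hull in CCW order: (7, -6), (-1, 8), (-5, 9), (-7, 6), (-8, -1).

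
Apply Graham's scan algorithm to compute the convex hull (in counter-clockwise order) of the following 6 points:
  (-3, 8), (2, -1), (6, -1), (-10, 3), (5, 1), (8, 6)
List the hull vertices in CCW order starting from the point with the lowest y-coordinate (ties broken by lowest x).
Hull (CCW) = [(2, -1), (6, -1), (8, 6), (-3, 8), (-10, 3)]

Graham scan procedure:
  1. Find the pivot p₀ = point with lowest y (tie → lowest x): (2, -1).
  2. Sort the remaining points by polar angle around p₀.
  3. Walk through sorted points, maintaining a stack; pop the top while the last three entries make a non-left turn (cross product ≤ 0).
  4. Final stack is the convex hull in CCW order: (2, -1), (6, -1), (8, 6), (-3, 8), (-10, 3).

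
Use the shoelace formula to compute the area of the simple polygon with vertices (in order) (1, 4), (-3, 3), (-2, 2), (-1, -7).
Area = 17

Shoelace formula: Area = (1/2) |Σ_i (x_i · y_{i+1} − x_{i+1} · y_i)| (indices mod n). Compute each cross term:
  (1)(3) − (-3)(4) = 15
  (-3)(2) − (-2)(3) = 0
  (-2)(-7) − (-1)(2) = 16
  (-1)(4) − (1)(-7) = 3
Sum = 34, so (signed) Area = 34/2 = 17, |Area| = 17.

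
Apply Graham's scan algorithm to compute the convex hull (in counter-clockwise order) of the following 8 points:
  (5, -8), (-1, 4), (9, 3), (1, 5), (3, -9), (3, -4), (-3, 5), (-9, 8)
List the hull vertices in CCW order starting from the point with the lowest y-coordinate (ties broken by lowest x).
Hull (CCW) = [(3, -9), (5, -8), (9, 3), (-9, 8)]

Graham scan procedure:
  1. Find the pivot p₀ = point with lowest y (tie → lowest x): (3, -9).
  2. Sort the remaining points by polar angle around p₀.
  3. Walk through sorted points, maintaining a stack; pop the top while the last three entries make a non-left turn (cross product ≤ 0).
  4. Final stack is the convex hull in CCW order: (3, -9), (5, -8), (9, 3), (-9, 8).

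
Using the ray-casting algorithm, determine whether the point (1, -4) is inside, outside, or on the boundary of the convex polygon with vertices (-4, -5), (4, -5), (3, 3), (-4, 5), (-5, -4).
The point (1, -4) lies strictly inside the polygon

Cast a horizontal ray to the right from the query point and count how many polygon edges it crosses (each edge strictly once or zero times, handled with the usual half-open convention). 
Parity of crossings → odd ⇒ inside.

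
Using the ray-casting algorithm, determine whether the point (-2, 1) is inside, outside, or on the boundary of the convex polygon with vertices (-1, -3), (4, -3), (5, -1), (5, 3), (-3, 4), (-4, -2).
The point (-2, 1) lies strictly inside the polygon

Cast a horizontal ray to the right from the query point and count how many polygon edges it crosses (each edge strictly once or zero times, handled with the usual half-open convention). 
Parity of crossings → odd ⇒ inside.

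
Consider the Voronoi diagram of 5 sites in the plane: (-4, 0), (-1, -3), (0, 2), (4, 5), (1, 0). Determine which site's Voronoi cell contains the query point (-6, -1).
Nearest site = (-4, 0)

The Voronoi cell of site s contains exactly those query points closer to s than to any other site. Compute squared distances from q = (-6, -1) to each site:
  (-4 − -6)² + (0 − -1)² = 5
  (-1 − -6)² + (-3 − -1)² = 29
  (0 − -6)² + (2 − -1)² = 45
  (1 − -6)² + (0 − -1)² = 50
  (4 − -6)² + (5 − -1)² = 136
Minimum is attained by (-4, 0), so q lies in its Voronoi cell.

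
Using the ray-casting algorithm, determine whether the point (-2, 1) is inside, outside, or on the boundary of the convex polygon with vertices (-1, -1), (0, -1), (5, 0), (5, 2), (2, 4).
The point (-2, 1) lies strictly outside the polygon

Cast a horizontal ray to the right from the query point and count how many polygon edges it crosses (each edge strictly once or zero times, handled with the usual half-open convention). 
Parity of crossings → even ⇒ outside.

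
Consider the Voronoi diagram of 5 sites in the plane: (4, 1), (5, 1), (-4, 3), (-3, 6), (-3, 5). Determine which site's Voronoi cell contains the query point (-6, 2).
Nearest site = (-4, 3)

The Voronoi cell of site s contains exactly those query points closer to s than to any other site. Compute squared distances from q = (-6, 2) to each site:
  (-4 − -6)² + (3 − 2)² = 5
  (-3 − -6)² + (5 − 2)² = 18
  (-3 − -6)² + (6 − 2)² = 25
  (4 − -6)² + (1 − 2)² = 101
  (5 − -6)² + (1 − 2)² = 122
Minimum is attained by (-4, 3), so q lies in its Voronoi cell.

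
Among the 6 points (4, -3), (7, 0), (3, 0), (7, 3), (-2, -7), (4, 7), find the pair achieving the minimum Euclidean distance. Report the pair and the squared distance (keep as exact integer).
Pair = ((7, 0), (7, 3)); squared distance = 9

Compute all C(6, 2) = 15 pairwise squared distances (x_i − x_j)² + (y_i − y_j)². The minimum is 9, attained by the pair ((7, 0), (7, 3)).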